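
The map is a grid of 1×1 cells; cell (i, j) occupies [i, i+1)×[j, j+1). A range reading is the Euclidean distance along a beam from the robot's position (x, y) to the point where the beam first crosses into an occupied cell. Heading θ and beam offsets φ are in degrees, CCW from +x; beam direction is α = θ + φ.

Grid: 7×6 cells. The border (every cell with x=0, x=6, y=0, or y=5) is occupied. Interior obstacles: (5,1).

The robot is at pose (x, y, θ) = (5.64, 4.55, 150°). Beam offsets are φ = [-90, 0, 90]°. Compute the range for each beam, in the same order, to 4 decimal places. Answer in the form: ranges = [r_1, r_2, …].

ranges = [0.5196, 0.9000, 4.0992]

beam 1: φ=-90°, α=60°
  d=(0.5000,0.8660)  start (5,4)  tX=0.7200 tY=0.5196  stride 1/|dx|=2.0000 1/|dy|=1.1547
    cross y-line → (5,5), t=0.5196 (wall)
  → r_1 = 0.5196
beam 2: φ=0°, α=150°
  d=(-0.8660,0.5000)  start (5,4)  tX=0.7390 tY=0.9000  stride 1/|dx|=1.1547 1/|dy|=2.0000
    cross x-line → (4,4), t=0.7390
    cross y-line → (4,5), t=0.9000 (wall)
  → r_2 = 0.9000
beam 3: φ=90°, α=240°
  d=(-0.5000,-0.8660)  start (5,4)  tX=1.2800 tY=0.6351  stride 1/|dx|=2.0000 1/|dy|=1.1547
    cross y-line → (5,3), t=0.6351
    cross x-line → (4,3), t=1.2800
    cross y-line → (4,2), t=1.7898
    cross y-line → (4,1), t=2.9445
    cross x-line → (3,1), t=3.2800
    cross y-line → (3,0), t=4.0992 (wall)
  → r_3 = 4.0992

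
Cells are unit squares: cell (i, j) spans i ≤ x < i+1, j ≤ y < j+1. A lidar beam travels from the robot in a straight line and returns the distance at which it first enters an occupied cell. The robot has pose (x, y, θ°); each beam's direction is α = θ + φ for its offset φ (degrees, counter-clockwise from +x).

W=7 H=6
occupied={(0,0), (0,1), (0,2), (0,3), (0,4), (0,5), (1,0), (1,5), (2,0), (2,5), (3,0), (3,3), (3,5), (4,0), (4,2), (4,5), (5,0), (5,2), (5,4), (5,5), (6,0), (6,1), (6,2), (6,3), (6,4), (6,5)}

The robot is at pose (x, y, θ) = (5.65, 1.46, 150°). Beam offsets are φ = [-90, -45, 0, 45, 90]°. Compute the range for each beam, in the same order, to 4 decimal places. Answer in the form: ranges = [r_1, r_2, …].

ranges = [0.6235, 0.5590, 1.0800, 1.7773, 0.5312]

beam 1: φ=-90°, α=60°
  dir = (cos 60°, sin 60°) = (0.5000, 0.8660); from cell (5,1)
  next x-line at t=0.7000, next y-line at t=0.6235; Δt_x=2.0000, Δt_y=1.1547
    y: enter (5,2) at t=0.6235 ← occupied
  → r_1 = 0.6235
beam 2: φ=-45°, α=105°
  dir = (cos 105°, sin 105°) = (-0.2588, 0.9659); from cell (5,1)
  next x-line at t=2.5114, next y-line at t=0.5590; Δt_x=3.8637, Δt_y=1.0353
    y: enter (5,2) at t=0.5590 ← occupied
  → r_2 = 0.5590
beam 3: φ=0°, α=150°
  dir = (cos 150°, sin 150°) = (-0.8660, 0.5000); from cell (5,1)
  next x-line at t=0.7506, next y-line at t=1.0800; Δt_x=1.1547, Δt_y=2.0000
    x: enter (4,1) at t=0.7506
    y: enter (4,2) at t=1.0800 ← occupied
  → r_3 = 1.0800
beam 4: φ=45°, α=195°
  dir = (cos 195°, sin 195°) = (-0.9659, -0.2588); from cell (5,1)
  next x-line at t=0.6729, next y-line at t=1.7773; Δt_x=1.0353, Δt_y=3.8637
    x: enter (4,1) at t=0.6729
    x: enter (3,1) at t=1.7082
    y: enter (3,0) at t=1.7773 ← occupied
  → r_4 = 1.7773
beam 5: φ=90°, α=240°
  dir = (cos 240°, sin 240°) = (-0.5000, -0.8660); from cell (5,1)
  next x-line at t=1.3000, next y-line at t=0.5312; Δt_x=2.0000, Δt_y=1.1547
    y: enter (5,0) at t=0.5312 ← occupied
  → r_5 = 0.5312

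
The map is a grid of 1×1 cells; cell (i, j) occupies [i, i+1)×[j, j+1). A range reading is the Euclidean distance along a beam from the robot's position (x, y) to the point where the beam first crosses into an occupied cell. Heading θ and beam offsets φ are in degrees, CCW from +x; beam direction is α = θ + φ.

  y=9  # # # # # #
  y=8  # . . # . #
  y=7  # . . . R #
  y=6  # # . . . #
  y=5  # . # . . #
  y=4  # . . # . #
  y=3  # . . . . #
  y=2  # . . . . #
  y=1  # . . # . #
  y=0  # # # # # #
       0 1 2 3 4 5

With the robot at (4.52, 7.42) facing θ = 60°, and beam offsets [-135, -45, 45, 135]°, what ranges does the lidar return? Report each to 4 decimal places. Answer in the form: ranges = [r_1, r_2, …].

ranges = [1.8546, 0.4969, 1.6357, 2.6089]

beam 1: φ=-135°, α=285°
  cosα=0.2588 sinα=-0.9659 | (4,7) | tMaxX 1.8546 tMaxY 0.4348 | tΔX 3.8637 tΔY 1.0353
    t=0.4348 [y] (4,6)
    t=1.4701 [y] (4,5)
    t=1.8546 [x] (5,5) — stop
  → r_1 = 1.8546
beam 2: φ=-45°, α=15°
  cosα=0.9659 sinα=0.2588 | (4,7) | tMaxX 0.4969 tMaxY 2.2409 | tΔX 1.0353 tΔY 3.8637
    t=0.4969 [x] (5,7) — stop
  → r_2 = 0.4969
beam 3: φ=45°, α=105°
  cosα=-0.2588 sinα=0.9659 | (4,7) | tMaxX 2.0091 tMaxY 0.6005 | tΔX 3.8637 tΔY 1.0353
    t=0.6005 [y] (4,8)
    t=1.6357 [y] (4,9) — stop
  → r_3 = 1.6357
beam 4: φ=135°, α=195°
  cosα=-0.9659 sinα=-0.2588 | (4,7) | tMaxX 0.5383 tMaxY 1.6228 | tΔX 1.0353 tΔY 3.8637
    t=0.5383 [x] (3,7)
    t=1.5736 [x] (2,7)
    t=1.6228 [y] (2,6)
    t=2.6089 [x] (1,6) — stop
  → r_4 = 2.6089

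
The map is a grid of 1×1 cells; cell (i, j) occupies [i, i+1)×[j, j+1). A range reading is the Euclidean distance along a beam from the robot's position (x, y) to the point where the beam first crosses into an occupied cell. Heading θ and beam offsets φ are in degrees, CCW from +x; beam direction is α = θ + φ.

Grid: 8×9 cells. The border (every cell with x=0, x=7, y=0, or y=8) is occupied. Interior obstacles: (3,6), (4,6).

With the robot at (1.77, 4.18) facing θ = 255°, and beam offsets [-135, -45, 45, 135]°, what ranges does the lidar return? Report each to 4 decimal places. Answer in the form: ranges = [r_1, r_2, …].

beam 1: φ=-135°, α=120°
  cosα=-0.5000 sinα=0.8660 | (1,4) | tMaxX 1.5400 tMaxY 0.9469 | tΔX 2.0000 tΔY 1.1547
    t=0.9469 [y] (1,5)
    t=1.5400 [x] (0,5) — stop
  → r_1 = 1.5400
beam 2: φ=-45°, α=210°
  cosα=-0.8660 sinα=-0.5000 | (1,4) | tMaxX 0.8891 tMaxY 0.3600 | tΔX 1.1547 tΔY 2.0000
    t=0.3600 [y] (1,3)
    t=0.8891 [x] (0,3) — stop
  → r_2 = 0.8891
beam 3: φ=45°, α=300°
  cosα=0.5000 sinα=-0.8660 | (1,4) | tMaxX 0.4600 tMaxY 0.2078 | tΔX 2.0000 tΔY 1.1547
    t=0.2078 [y] (1,3)
    t=0.4600 [x] (2,3)
    t=1.3625 [y] (2,2)
    t=2.4600 [x] (3,2)
    t=2.5172 [y] (3,1)
    t=3.6719 [y] (3,0) — stop
  → r_3 = 3.6719
beam 4: φ=135°, α=30°
  cosα=0.8660 sinα=0.5000 | (1,4) | tMaxX 0.2656 tMaxY 1.6400 | tΔX 1.1547 tΔY 2.0000
    t=0.2656 [x] (2,4)
    t=1.4203 [x] (3,4)
    t=1.6400 [y] (3,5)
    t=2.5750 [x] (4,5)
    t=3.6400 [y] (4,6) — stop
  → r_4 = 3.6400

ranges = [1.5400, 0.8891, 3.6719, 3.6400]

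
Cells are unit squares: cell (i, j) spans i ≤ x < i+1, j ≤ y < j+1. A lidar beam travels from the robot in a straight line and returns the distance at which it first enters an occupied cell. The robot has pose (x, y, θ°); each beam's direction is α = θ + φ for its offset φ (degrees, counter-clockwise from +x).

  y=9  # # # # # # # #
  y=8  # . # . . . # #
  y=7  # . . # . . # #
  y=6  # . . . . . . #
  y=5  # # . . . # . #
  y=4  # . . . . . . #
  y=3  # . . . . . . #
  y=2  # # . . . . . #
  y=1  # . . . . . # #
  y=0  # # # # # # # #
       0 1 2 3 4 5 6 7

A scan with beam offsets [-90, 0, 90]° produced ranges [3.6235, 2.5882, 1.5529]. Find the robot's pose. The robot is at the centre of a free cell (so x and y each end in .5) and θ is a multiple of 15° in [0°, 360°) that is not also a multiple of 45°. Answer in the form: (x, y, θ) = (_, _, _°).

(x, y, θ) = (2.5, 6.5, 345°)

Candidates: 40 free-cell centres × 16 headings = 640 poses. Raycast each; keep the one whose scan matches to 4 dp.
  (2.5, 5.5, 105°): beam 1 = 4.6587 ≠ 3.6235 ✗
  (3.5, 3.5, 120°): beam 1 = 4.0415 ≠ 3.6235 ✗
  (3.5, 8.5, 60°): beam 1 = 2.8868 ≠ 3.6235 ✗
  (4.5, 1.5, 300°): beam 1 = 1.0000 ≠ 3.6235 ✗
  (1.5, 8.5, 150°): beam 1 = 0.5774 ≠ 3.6235 ✗
  …
  (2.5, 6.5, 345°): r_1=3.6235, r_2=2.5882, r_3=1.5529 — all match ✓
Only this pose fits every beam.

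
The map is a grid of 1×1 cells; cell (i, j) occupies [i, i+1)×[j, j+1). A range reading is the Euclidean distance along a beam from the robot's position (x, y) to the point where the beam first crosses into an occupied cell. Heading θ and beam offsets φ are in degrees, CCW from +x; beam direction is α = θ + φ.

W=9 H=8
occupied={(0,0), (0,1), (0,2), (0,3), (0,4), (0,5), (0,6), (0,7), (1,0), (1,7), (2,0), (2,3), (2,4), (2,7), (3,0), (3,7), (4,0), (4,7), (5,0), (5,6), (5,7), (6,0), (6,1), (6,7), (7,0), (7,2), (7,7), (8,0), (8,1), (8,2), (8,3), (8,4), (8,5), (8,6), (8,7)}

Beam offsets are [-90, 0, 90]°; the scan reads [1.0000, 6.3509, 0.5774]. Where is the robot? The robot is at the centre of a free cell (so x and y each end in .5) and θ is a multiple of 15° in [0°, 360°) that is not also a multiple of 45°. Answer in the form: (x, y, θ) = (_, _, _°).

(x, y, θ) = (7.5, 6.5, 240°)

Enumerate (i+0.5, j+0.5, θ) over the 37 free cells and 16 admissible headings. For each, cast all 3 beams and compare to the given ranges.
  (3.5, 1.5, 300°): beam 2 = 0.5774 ≠ 6.3509 ✗
  (6.5, 6.5, 195°): beam 1 = 0.5176 ≠ 1.0000 ✗
  (1.5, 2.5, 60°): beam 1 = 3.0000 ≠ 1.0000 ✗
  (1.5, 2.5, 105°): beam 1 = 6.7293 ≠ 1.0000 ✗
  …
  (7.5, 6.5, 240°): r_1=1.0000, r_2=6.3509, r_3=0.5774 — all match ✓
No second candidate reproduces the full scan.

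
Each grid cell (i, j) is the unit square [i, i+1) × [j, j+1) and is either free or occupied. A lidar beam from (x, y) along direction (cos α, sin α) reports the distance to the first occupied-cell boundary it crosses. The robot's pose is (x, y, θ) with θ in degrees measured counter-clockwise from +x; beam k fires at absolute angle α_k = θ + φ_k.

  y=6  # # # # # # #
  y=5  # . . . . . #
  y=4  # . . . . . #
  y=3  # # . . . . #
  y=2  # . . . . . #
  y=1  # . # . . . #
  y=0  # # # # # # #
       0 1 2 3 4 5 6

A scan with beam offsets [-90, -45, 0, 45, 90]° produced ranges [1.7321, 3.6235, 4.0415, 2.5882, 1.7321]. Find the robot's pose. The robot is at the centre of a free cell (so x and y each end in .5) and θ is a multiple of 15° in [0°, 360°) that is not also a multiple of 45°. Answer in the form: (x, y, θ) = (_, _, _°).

The pose lattice has 23·16 = 368 candidates. Test each by forward raycasting.
  (1.5, 2.5, 120°): beam 1 = 5.1962 ≠ 1.7321 ✗
  (2.5, 5.5, 300°): beam 2 = 1.9319 ≠ 3.6235 ✗
  (1.5, 2.5, 165°): beam 1 = 0.5176 ≠ 1.7321 ✗
  (3.5, 4.5, 240°): beam 1 = 2.8868 ≠ 1.7321 ✗
  …
  (4.5, 2.5, 120°): r_1=1.7321, r_2=3.6235, r_3=4.0415, r_4=2.5882, r_5=1.7321 — all match ✓
Unique over the lattice → pose = (4.5, 2.5, 120°).

(x, y, θ) = (4.5, 2.5, 120°)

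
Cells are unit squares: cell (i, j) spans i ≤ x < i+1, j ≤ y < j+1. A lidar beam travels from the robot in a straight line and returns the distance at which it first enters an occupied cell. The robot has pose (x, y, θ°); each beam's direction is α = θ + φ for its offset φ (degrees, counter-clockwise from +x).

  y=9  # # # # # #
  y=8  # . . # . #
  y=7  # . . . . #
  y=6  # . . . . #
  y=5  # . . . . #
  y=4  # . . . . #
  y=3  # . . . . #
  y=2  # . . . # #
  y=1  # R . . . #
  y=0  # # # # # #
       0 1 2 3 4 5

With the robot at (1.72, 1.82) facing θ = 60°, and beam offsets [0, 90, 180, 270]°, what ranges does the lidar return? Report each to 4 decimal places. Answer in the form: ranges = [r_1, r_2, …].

beam 1: φ=0°, α=60°
  cosα=0.5000 sinα=0.8660 | (1,1) | tMaxX 0.5600 tMaxY 0.2078 | tΔX 2.0000 tΔY 1.1547
    t=0.2078 [y] (1,2)
    t=0.5600 [x] (2,2)
    t=1.3625 [y] (2,3)
    t=2.5172 [y] (2,4)
    t=2.5600 [x] (3,4)
    t=3.6719 [y] (3,5)
    t=4.5600 [x] (4,5)
    t=4.8266 [y] (4,6)
    t=5.9813 [y] (4,7)
    t=6.5600 [x] (5,7) — stop
  → r_1 = 6.5600
beam 2: φ=90°, α=150°
  cosα=-0.8660 sinα=0.5000 | (1,1) | tMaxX 0.8314 tMaxY 0.3600 | tΔX 1.1547 tΔY 2.0000
    t=0.3600 [y] (1,2)
    t=0.8314 [x] (0,2) — stop
  → r_2 = 0.8314
beam 3: φ=180°, α=240°
  cosα=-0.5000 sinα=-0.8660 | (1,1) | tMaxX 1.4400 tMaxY 0.9469 | tΔX 2.0000 tΔY 1.1547
    t=0.9469 [y] (1,0) — stop
  → r_3 = 0.9469
beam 4: φ=270°, α=330°
  cosα=0.8660 sinα=-0.5000 | (1,1) | tMaxX 0.3233 tMaxY 1.6400 | tΔX 1.1547 tΔY 2.0000
    t=0.3233 [x] (2,1)
    t=1.4780 [x] (3,1)
    t=1.6400 [y] (3,0) — stop
  → r_4 = 1.6400

ranges = [6.5600, 0.8314, 0.9469, 1.6400]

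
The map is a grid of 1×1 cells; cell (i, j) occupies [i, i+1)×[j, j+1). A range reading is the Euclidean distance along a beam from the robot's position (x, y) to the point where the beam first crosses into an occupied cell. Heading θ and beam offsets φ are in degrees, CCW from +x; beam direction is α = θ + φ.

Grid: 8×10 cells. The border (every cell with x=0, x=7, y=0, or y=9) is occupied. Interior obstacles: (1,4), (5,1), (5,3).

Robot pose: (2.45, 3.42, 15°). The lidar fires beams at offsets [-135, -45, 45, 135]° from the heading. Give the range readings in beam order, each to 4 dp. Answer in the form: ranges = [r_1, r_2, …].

beam 1: φ=-135°, α=240°
  d=(-0.5000,-0.8660)  start (2,3)  tX=0.9000 tY=0.4850  stride 1/|dx|=2.0000 1/|dy|=1.1547
    cross y-line → (2,2), t=0.4850
    cross x-line → (1,2), t=0.9000
    cross y-line → (1,1), t=1.6397
    cross y-line → (1,0), t=2.7944 (wall)
  → r_1 = 2.7944
beam 2: φ=-45°, α=330°
  d=(0.8660,-0.5000)  start (2,3)  tX=0.6351 tY=0.8400  stride 1/|dx|=1.1547 1/|dy|=2.0000
    cross x-line → (3,3), t=0.6351
    cross y-line → (3,2), t=0.8400
    cross x-line → (4,2), t=1.7898
    cross y-line → (4,1), t=2.8400
    cross x-line → (5,1), t=2.9445 (wall)
  → r_2 = 2.9445
beam 3: φ=45°, α=60°
  d=(0.5000,0.8660)  start (2,3)  tX=1.1000 tY=0.6697  stride 1/|dx|=2.0000 1/|dy|=1.1547
    cross y-line → (2,4), t=0.6697
    cross x-line → (3,4), t=1.1000
    cross y-line → (3,5), t=1.8244
    cross y-line → (3,6), t=2.9791
    cross x-line → (4,6), t=3.1000
    cross y-line → (4,7), t=4.1338
    cross x-line → (5,7), t=5.1000
    cross y-line → (5,8), t=5.2885
    cross y-line → (5,9), t=6.4432 (wall)
  → r_3 = 6.4432
beam 4: φ=135°, α=150°
  d=(-0.8660,0.5000)  start (2,3)  tX=0.5196 tY=1.1600  stride 1/|dx|=1.1547 1/|dy|=2.0000
    cross x-line → (1,3), t=0.5196
    cross y-line → (1,4), t=1.1600 (wall)
  → r_4 = 1.1600

ranges = [2.7944, 2.9445, 6.4432, 1.1600]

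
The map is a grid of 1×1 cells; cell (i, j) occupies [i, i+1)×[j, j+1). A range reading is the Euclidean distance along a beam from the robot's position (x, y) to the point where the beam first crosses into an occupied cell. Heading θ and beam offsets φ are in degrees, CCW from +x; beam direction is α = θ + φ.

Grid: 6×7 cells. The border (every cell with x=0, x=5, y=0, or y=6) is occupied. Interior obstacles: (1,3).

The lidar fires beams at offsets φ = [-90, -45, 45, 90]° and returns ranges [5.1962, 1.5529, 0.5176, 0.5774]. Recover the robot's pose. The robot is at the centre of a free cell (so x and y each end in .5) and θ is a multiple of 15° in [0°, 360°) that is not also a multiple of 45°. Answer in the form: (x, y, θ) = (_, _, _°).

Candidates: 19 free-cell centres × 16 headings = 304 poses. Raycast each; keep the one whose scan matches to 4 dp.
  (3.5, 5.5, 165°): beam 1 = 0.5176 ≠ 5.1962 ✗
  (2.5, 4.5, 210°): beam 1 = 1.7321 ≠ 5.1962 ✗
  (2.5, 5.5, 15°): beam 1 = 4.6587 ≠ 5.1962 ✗
  (3.5, 5.5, 240°): beam 1 = 1.0000 ≠ 5.1962 ✗
  …
  (1.5, 1.5, 150°): r_1=5.1962, r_2=1.5529, r_3=0.5176, r_4=0.5774 — all match ✓
Only this pose fits every beam.

(x, y, θ) = (1.5, 1.5, 150°)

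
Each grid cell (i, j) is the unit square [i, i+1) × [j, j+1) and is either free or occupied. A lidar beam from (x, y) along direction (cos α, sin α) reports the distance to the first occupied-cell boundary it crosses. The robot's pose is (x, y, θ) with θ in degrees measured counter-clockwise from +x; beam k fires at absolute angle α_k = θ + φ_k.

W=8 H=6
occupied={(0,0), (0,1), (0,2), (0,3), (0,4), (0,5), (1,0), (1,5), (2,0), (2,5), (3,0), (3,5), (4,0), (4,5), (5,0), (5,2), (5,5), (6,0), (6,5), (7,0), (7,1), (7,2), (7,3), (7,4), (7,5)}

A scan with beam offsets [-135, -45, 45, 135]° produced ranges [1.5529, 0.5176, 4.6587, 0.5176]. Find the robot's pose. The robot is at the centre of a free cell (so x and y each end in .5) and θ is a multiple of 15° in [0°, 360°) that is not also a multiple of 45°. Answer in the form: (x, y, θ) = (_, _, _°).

(x, y, θ) = (5.5, 1.5, 120°)

Candidates: 23 free-cell centres × 16 headings = 368 poses. Raycast each; keep the one whose scan matches to 4 dp.
  (2.5, 3.5, 300°): beam 2 = 2.5882 ≠ 0.5176 ✗
  (1.5, 2.5, 105°): beam 1 = 3.0000 ≠ 1.5529 ✗
  (6.5, 4.5, 150°): beam 1 = 0.5176 ≠ 1.5529 ✗
  …
  (5.5, 1.5, 120°): r_1=1.5529, r_2=0.5176, r_3=4.6587, r_4=0.5176 — all match ✓
Only this pose fits every beam.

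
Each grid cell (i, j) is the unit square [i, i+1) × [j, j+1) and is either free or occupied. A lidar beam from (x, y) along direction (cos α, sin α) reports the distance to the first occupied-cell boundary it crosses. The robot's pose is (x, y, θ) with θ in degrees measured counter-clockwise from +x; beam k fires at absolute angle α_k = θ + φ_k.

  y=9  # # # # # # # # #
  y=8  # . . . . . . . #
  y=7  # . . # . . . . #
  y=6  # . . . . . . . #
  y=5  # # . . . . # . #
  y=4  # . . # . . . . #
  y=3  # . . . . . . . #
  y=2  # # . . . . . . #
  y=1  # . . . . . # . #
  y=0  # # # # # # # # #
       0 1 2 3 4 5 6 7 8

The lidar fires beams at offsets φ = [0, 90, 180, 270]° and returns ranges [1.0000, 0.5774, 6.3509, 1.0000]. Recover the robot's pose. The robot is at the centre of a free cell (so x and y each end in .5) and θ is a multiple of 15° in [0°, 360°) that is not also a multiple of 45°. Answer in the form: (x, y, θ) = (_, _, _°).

Candidates: 50 free-cell centres × 16 headings = 800 poses. Raycast each; keep the one whose scan matches to 4 dp.
  (1.5, 1.5, 345°): beam 1 = 1.9319 ≠ 1.0000 ✗
  (2.5, 1.5, 105°): beam 1 = 3.6235 ≠ 1.0000 ✗
  (5.5, 6.5, 285°): beam 1 = 4.6587 ≠ 1.0000 ✗
  …
  (2.5, 1.5, 210°): r_1=1.0000, r_2=0.5774, r_3=6.3509, r_4=1.0000 — all match ✓
Only this pose fits every beam.

(x, y, θ) = (2.5, 1.5, 210°)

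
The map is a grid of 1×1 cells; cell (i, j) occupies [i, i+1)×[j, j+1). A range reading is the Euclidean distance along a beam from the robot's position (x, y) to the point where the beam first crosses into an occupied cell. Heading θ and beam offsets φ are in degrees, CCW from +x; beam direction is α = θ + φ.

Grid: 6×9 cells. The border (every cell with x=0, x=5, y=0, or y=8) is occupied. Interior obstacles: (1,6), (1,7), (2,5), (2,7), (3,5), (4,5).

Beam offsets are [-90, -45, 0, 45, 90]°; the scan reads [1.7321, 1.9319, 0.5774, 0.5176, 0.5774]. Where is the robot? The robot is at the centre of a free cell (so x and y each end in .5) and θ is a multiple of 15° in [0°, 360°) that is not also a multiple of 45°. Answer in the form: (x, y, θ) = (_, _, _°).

Enumerate (i+0.5, j+0.5, θ) over the 22 free cells and 16 admissible headings. For each, cast all 5 beams and compare to the given ranges.
  (4.5, 4.5, 75°): beam 1 = 0.5176 ≠ 1.7321 ✗
  (4.5, 6.5, 105°): beam 1 = 0.5176 ≠ 1.7321 ✗
  (3.5, 3.5, 210°): beam 2 = 2.5882 ≠ 1.9319 ✗
  …
  (4.5, 6.5, 240°): r_1=1.7321, r_2=1.9319, r_3=0.5774, r_4=0.5176, r_5=0.5774 — all match ✓
Only this pose fits every beam.

(x, y, θ) = (4.5, 6.5, 240°)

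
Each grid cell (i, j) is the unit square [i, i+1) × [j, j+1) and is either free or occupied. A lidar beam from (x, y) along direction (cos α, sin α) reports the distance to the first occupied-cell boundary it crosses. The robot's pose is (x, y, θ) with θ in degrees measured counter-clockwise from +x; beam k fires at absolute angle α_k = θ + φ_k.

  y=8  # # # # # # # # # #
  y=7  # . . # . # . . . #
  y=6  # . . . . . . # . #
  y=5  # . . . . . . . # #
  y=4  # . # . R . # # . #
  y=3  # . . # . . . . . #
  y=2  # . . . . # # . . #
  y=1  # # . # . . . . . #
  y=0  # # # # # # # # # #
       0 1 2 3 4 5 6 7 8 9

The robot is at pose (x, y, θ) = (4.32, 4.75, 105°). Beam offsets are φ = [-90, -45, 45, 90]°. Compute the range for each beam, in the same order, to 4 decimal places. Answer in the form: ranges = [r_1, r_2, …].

beam 1: φ=-90°, α=15°
  direction (0.9659, 0.2588); cell (4,4); t to first gridline: x 0.7040, y 0.9659 (then +1.0353 / +3.8637)
    (5,4) via x @ 0.7040
    (5,5) via y @ 0.9659
    (6,5) via x @ 1.7393
    (7,5) via x @ 2.7745
    (8,5) via x @ 3.8098  # hit
  → r_1 = 3.8098
beam 2: φ=-45°, α=60°
  direction (0.5000, 0.8660); cell (4,4); t to first gridline: x 1.3600, y 0.2887 (then +2.0000 / +1.1547)
    (4,5) via y @ 0.2887
    (5,5) via x @ 1.3600
    (5,6) via y @ 1.4434
    (5,7) via y @ 2.5981  # hit
  → r_2 = 2.5981
beam 3: φ=45°, α=150°
  direction (-0.8660, 0.5000); cell (4,4); t to first gridline: x 0.3695, y 0.5000 (then +1.1547 / +2.0000)
    (3,4) via x @ 0.3695
    (3,5) via y @ 0.5000
    (2,5) via x @ 1.5242
    (2,6) via y @ 2.5000
    (1,6) via x @ 2.6789
    (0,6) via x @ 3.8336  # hit
  → r_3 = 3.8336
beam 4: φ=90°, α=195°
  direction (-0.9659, -0.2588); cell (4,4); t to first gridline: x 0.3313, y 2.8978 (then +1.0353 / +3.8637)
    (3,4) via x @ 0.3313
    (2,4) via x @ 1.3666  # hit
  → r_4 = 1.3666

ranges = [3.8098, 2.5981, 3.8336, 1.3666]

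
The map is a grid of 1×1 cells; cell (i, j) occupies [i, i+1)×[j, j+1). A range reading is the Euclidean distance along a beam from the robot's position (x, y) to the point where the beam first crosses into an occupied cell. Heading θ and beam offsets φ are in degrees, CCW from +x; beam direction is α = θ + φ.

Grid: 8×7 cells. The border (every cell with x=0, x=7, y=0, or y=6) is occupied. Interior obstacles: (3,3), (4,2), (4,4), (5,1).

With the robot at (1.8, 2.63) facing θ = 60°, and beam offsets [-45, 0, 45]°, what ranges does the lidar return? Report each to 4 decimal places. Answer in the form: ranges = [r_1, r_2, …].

ranges = [1.4296, 3.8913, 3.0910]

beam 1: φ=-45°, α=15°
  direction (0.9659, 0.2588); cell (1,2); t to first gridline: x 0.2071, y 1.4296 (then +1.0353 / +3.8637)
    (2,2) via x @ 0.2071
    (3,2) via x @ 1.2423
    (3,3) via y @ 1.4296  # hit
  → r_1 = 1.4296
beam 2: φ=0°, α=60°
  direction (0.5000, 0.8660); cell (1,2); t to first gridline: x 0.4000, y 0.4272 (then +2.0000 / +1.1547)
    (2,2) via x @ 0.4000
    (2,3) via y @ 0.4272
    (2,4) via y @ 1.5819
    (3,4) via x @ 2.4000
    (3,5) via y @ 2.7366
    (3,6) via y @ 3.8913  # hit
  → r_2 = 3.8913
beam 3: φ=45°, α=105°
  direction (-0.2588, 0.9659); cell (1,2); t to first gridline: x 3.0910, y 0.3831 (then +3.8637 / +1.0353)
    (1,3) via y @ 0.3831
    (1,4) via y @ 1.4183
    (1,5) via y @ 2.4536
    (0,5) via x @ 3.0910  # hit
  → r_3 = 3.0910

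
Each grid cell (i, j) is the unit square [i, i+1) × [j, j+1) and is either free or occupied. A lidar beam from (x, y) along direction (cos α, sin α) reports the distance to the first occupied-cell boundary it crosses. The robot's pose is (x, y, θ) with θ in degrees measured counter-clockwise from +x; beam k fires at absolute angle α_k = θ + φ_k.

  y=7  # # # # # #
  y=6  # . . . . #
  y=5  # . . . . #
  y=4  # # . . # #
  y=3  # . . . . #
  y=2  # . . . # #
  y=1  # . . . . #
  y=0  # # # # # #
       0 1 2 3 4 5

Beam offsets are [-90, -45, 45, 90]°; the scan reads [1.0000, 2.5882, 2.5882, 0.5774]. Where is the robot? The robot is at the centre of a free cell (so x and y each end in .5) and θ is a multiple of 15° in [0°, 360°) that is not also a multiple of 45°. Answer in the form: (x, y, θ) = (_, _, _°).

Enumerate (i+0.5, j+0.5, θ) over the 21 free cells and 16 admissible headings. For each, cast all 4 beams and compare to the given ranges.
  (1.5, 1.5, 15°): beam 1 = 0.5176 ≠ 1.0000 ✗
  (3.5, 2.5, 195°): beam 1 = 4.6587 ≠ 1.0000 ✗
  (4.5, 6.5, 300°): beam 1 = 3.0000 ≠ 1.0000 ✗
  (1.5, 2.5, 75°): beam 1 = 3.6235 ≠ 1.0000 ✗
  …
  (1.5, 3.5, 330°): r_1=1.0000, r_2=2.5882, r_3=2.5882, r_4=0.5774 — all match ✓
No second candidate reproduces the full scan.

(x, y, θ) = (1.5, 3.5, 330°)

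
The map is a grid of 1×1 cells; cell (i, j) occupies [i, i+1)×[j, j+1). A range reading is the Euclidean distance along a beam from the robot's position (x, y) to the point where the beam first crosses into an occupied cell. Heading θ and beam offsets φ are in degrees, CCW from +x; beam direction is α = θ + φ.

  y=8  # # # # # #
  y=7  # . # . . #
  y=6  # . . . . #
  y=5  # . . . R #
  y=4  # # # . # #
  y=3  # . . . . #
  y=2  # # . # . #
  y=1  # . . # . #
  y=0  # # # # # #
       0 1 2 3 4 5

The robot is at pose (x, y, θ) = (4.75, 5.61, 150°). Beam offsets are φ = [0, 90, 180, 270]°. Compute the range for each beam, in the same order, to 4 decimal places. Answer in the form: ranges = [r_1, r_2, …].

ranges = [2.7800, 0.7044, 0.2887, 0.5000]

beam 1: φ=0°, α=150°
  cosα=-0.8660 sinα=0.5000 | (4,5) | tMaxX 0.8660 tMaxY 0.7800 | tΔX 1.1547 tΔY 2.0000
    t=0.7800 [y] (4,6)
    t=0.8660 [x] (3,6)
    t=2.0207 [x] (2,6)
    t=2.7800 [y] (2,7) — stop
  → r_1 = 2.7800
beam 2: φ=90°, α=240°
  cosα=-0.5000 sinα=-0.8660 | (4,5) | tMaxX 1.5000 tMaxY 0.7044 | tΔX 2.0000 tΔY 1.1547
    t=0.7044 [y] (4,4) — stop
  → r_2 = 0.7044
beam 3: φ=180°, α=330°
  cosα=0.8660 sinα=-0.5000 | (4,5) | tMaxX 0.2887 tMaxY 1.2200 | tΔX 1.1547 tΔY 2.0000
    t=0.2887 [x] (5,5) — stop
  → r_3 = 0.2887
beam 4: φ=270°, α=60°
  cosα=0.5000 sinα=0.8660 | (4,5) | tMaxX 0.5000 tMaxY 0.4503 | tΔX 2.0000 tΔY 1.1547
    t=0.4503 [y] (4,6)
    t=0.5000 [x] (5,6) — stop
  → r_4 = 0.5000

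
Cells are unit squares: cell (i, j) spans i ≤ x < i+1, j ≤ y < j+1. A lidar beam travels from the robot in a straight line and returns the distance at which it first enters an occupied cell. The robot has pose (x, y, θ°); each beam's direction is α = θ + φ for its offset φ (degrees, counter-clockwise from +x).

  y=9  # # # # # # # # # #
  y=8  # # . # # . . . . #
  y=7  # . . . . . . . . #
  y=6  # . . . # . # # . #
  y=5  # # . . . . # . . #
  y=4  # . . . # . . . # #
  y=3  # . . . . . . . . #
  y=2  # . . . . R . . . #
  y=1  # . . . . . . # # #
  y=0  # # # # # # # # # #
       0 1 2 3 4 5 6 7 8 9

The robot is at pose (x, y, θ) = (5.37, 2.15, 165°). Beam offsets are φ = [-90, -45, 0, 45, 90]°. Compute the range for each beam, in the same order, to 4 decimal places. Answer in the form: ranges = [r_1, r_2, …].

ranges = [2.9505, 2.1362, 4.5242, 2.3000, 1.1906]

beam 1: φ=-90°, α=75°
  cosα=0.2588 sinα=0.9659 | (5,2) | tMaxX 2.4341 tMaxY 0.8800 | tΔX 3.8637 tΔY 1.0353
    t=0.8800 [y] (5,3)
    t=1.9153 [y] (5,4)
    t=2.4341 [x] (6,4)
    t=2.9505 [y] (6,5) — stop
  → r_1 = 2.9505
beam 2: φ=-45°, α=120°
  cosα=-0.5000 sinα=0.8660 | (5,2) | tMaxX 0.7400 tMaxY 0.9815 | tΔX 2.0000 tΔY 1.1547
    t=0.7400 [x] (4,2)
    t=0.9815 [y] (4,3)
    t=2.1362 [y] (4,4) — stop
  → r_2 = 2.1362
beam 3: φ=0°, α=165°
  cosα=-0.9659 sinα=0.2588 | (5,2) | tMaxX 0.3831 tMaxY 3.2841 | tΔX 1.0353 tΔY 3.8637
    t=0.3831 [x] (4,2)
    t=1.4183 [x] (3,2)
    t=2.4536 [x] (2,2)
    t=3.2841 [y] (2,3)
    t=3.4889 [x] (1,3)
    t=4.5242 [x] (0,3) — stop
  → r_3 = 4.5242
beam 4: φ=45°, α=210°
  cosα=-0.8660 sinα=-0.5000 | (5,2) | tMaxX 0.4272 tMaxY 0.3000 | tΔX 1.1547 tΔY 2.0000
    t=0.3000 [y] (5,1)
    t=0.4272 [x] (4,1)
    t=1.5819 [x] (3,1)
    t=2.3000 [y] (3,0) — stop
  → r_4 = 2.3000
beam 5: φ=90°, α=255°
  cosα=-0.2588 sinα=-0.9659 | (5,2) | tMaxX 1.4296 tMaxY 0.1553 | tΔX 3.8637 tΔY 1.0353
    t=0.1553 [y] (5,1)
    t=1.1906 [y] (5,0) — stop
  → r_5 = 1.1906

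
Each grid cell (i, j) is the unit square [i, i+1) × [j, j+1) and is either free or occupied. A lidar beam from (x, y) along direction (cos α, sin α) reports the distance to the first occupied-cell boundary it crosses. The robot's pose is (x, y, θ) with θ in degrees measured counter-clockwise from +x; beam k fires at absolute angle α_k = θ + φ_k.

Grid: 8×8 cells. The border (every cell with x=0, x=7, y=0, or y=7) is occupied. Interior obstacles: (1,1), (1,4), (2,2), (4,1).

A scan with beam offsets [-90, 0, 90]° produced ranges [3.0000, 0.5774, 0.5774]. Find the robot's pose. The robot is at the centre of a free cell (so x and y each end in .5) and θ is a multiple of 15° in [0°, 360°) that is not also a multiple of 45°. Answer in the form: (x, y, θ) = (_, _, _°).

(x, y, θ) = (5.5, 1.5, 150°)

The pose lattice has 32·16 = 512 candidates. Test each by forward raycasting.
  (5.5, 3.5, 15°): beam 1 = 2.5882 ≠ 3.0000 ✗
  (5.5, 4.5, 285°): beam 1 = 4.6587 ≠ 3.0000 ✗
  (6.5, 4.5, 240°): beam 1 = 5.0000 ≠ 3.0000 ✗
  …
  (5.5, 1.5, 150°): r_1=3.0000, r_2=0.5774, r_3=0.5774 — all match ✓
Unique over the lattice → pose = (5.5, 1.5, 150°).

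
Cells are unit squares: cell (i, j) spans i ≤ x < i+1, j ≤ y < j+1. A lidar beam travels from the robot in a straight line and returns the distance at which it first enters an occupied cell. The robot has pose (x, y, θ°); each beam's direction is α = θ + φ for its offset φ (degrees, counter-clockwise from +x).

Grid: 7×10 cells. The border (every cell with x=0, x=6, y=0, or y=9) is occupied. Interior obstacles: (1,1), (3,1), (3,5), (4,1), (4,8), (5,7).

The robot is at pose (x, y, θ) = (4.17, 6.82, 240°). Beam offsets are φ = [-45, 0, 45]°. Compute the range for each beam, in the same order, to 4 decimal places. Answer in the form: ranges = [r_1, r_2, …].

beam 1: φ=-45°, α=195°
  direction (-0.9659, -0.2588); cell (4,6); t to first gridline: x 0.1760, y 3.1682 (then +1.0353 / +3.8637)
    (3,6) via x @ 0.1760
    (2,6) via x @ 1.2113
    (1,6) via x @ 2.2465
    (1,5) via y @ 3.1682
    (0,5) via x @ 3.2818  # hit
  → r_1 = 3.2818
beam 2: φ=0°, α=240°
  direction (-0.5000, -0.8660); cell (4,6); t to first gridline: x 0.3400, y 0.9469 (then +2.0000 / +1.1547)
    (3,6) via x @ 0.3400
    (3,5) via y @ 0.9469  # hit
  → r_2 = 0.9469
beam 3: φ=45°, α=285°
  direction (0.2588, -0.9659); cell (4,6); t to first gridline: x 3.2069, y 0.8489 (then +3.8637 / +1.0353)
    (4,5) via y @ 0.8489
    (4,4) via y @ 1.8842
    (4,3) via y @ 2.9195
    (5,3) via x @ 3.2069
    (5,2) via y @ 3.9548
    (5,1) via y @ 4.9900
    (5,0) via y @ 6.0253  # hit
  → r_3 = 6.0253

ranges = [3.2818, 0.9469, 6.0253]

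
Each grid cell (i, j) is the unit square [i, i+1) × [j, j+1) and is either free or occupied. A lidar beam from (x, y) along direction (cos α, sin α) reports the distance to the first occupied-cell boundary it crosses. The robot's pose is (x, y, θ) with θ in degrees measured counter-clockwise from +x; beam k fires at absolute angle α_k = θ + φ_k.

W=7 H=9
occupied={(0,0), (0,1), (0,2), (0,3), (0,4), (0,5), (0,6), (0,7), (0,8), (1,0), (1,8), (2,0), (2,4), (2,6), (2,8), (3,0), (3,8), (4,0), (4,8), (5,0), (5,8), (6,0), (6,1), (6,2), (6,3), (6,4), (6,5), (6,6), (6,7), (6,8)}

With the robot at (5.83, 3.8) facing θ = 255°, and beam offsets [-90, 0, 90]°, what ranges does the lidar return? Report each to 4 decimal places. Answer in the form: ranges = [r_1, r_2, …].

ranges = [2.9298, 2.8988, 0.1760]

beam 1: φ=-90°, α=165°
  cosα=-0.9659 sinα=0.2588 | (5,3) | tMaxX 0.8593 tMaxY 0.7727 | tΔX 1.0353 tΔY 3.8637
    t=0.7727 [y] (5,4)
    t=0.8593 [x] (4,4)
    t=1.8946 [x] (3,4)
    t=2.9298 [x] (2,4) — stop
  → r_1 = 2.9298
beam 2: φ=0°, α=255°
  cosα=-0.2588 sinα=-0.9659 | (5,3) | tMaxX 3.2069 tMaxY 0.8282 | tΔX 3.8637 tΔY 1.0353
    t=0.8282 [y] (5,2)
    t=1.8635 [y] (5,1)
    t=2.8988 [y] (5,0) — stop
  → r_2 = 2.8988
beam 3: φ=90°, α=345°
  cosα=0.9659 sinα=-0.2588 | (5,3) | tMaxX 0.1760 tMaxY 3.0910 | tΔX 1.0353 tΔY 3.8637
    t=0.1760 [x] (6,3) — stop
  → r_3 = 0.1760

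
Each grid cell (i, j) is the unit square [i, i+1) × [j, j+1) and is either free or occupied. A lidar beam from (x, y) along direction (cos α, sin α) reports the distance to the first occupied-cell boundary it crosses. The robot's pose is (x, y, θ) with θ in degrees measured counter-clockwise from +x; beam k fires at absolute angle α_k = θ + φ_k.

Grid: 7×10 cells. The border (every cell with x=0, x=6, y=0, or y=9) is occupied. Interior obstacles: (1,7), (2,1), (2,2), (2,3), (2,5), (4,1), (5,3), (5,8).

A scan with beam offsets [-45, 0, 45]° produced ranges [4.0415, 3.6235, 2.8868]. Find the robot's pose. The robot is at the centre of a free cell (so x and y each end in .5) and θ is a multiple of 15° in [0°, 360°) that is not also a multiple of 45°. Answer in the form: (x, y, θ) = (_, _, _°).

Enumerate (i+0.5, j+0.5, θ) over the 32 free cells and 16 admissible headings. For each, cast all 3 beams and compare to the given ranges.
  (2.5, 8.5, 60°): beam 1 = 1.9319 ≠ 4.0415 ✗
  (2.5, 6.5, 255°): beam 1 = 1.7321 ≠ 4.0415 ✗
  (2.5, 6.5, 150°): beam 1 = 2.5882 ≠ 4.0415 ✗
  (4.5, 4.5, 195°): beam 1 = 1.7321 ≠ 4.0415 ✗
  (3.5, 5.5, 15°): beam 1 = 2.8868 ≠ 4.0415 ✗
  …
  (2.5, 6.5, 15°): r_1=4.0415, r_2=3.6235, r_3=2.8868 — all match ✓
Unique over the lattice → pose = (2.5, 6.5, 15°).

(x, y, θ) = (2.5, 6.5, 15°)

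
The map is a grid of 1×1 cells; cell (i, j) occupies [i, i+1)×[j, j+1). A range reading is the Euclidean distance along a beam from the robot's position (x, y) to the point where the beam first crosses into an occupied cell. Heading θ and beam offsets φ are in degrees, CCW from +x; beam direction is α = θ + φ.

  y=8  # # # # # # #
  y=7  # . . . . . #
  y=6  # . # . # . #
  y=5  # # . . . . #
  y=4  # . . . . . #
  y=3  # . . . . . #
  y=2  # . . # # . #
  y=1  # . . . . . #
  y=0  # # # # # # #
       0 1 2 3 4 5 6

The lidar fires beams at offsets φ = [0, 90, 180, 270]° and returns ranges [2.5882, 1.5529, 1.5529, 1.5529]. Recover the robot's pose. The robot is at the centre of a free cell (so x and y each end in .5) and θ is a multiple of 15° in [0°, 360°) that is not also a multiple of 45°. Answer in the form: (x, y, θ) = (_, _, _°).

Candidates: 30 free-cell centres × 16 headings = 480 poses. Raycast each; keep the one whose scan matches to 4 dp.
  (1.5, 1.5, 120°): beam 1 = 1.0000 ≠ 2.5882 ✗
  (1.5, 2.5, 30°): beam 1 = 5.1962 ≠ 2.5882 ✗
  (2.5, 3.5, 285°): beam 2 = 3.6235 ≠ 1.5529 ✗
  (1.5, 3.5, 195°): beam 1 = 0.5176 ≠ 2.5882 ✗
  …
  (4.5, 4.5, 165°): r_1=2.5882, r_2=1.5529, r_3=1.5529, r_4=1.5529 — all match ✓
Unique over the lattice → pose = (4.5, 4.5, 165°).

(x, y, θ) = (4.5, 4.5, 165°)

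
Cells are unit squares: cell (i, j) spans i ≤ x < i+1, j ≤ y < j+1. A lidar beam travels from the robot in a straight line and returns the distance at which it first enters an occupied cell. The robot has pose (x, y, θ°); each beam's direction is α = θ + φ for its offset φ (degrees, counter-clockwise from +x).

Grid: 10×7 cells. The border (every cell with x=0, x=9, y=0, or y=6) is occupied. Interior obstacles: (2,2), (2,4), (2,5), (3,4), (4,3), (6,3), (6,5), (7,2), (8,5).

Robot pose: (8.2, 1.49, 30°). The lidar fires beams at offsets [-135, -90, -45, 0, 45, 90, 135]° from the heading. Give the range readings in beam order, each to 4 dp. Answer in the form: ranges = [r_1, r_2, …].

ranges = [0.5073, 0.5658, 0.8282, 0.9238, 3.0910, 0.5889, 5.3834]

beam 1: φ=-135°, α=255°
  dir = (cos 255°, sin 255°) = (-0.2588, -0.9659); from cell (8,1)
  next x-line at t=0.7727, next y-line at t=0.5073; Δt_x=3.8637, Δt_y=1.0353
    y: enter (8,0) at t=0.5073 ← occupied
  → r_1 = 0.5073
beam 2: φ=-90°, α=300°
  dir = (cos 300°, sin 300°) = (0.5000, -0.8660); from cell (8,1)
  next x-line at t=1.6000, next y-line at t=0.5658; Δt_x=2.0000, Δt_y=1.1547
    y: enter (8,0) at t=0.5658 ← occupied
  → r_2 = 0.5658
beam 3: φ=-45°, α=345°
  dir = (cos 345°, sin 345°) = (0.9659, -0.2588); from cell (8,1)
  next x-line at t=0.8282, next y-line at t=1.8932; Δt_x=1.0353, Δt_y=3.8637
    x: enter (9,1) at t=0.8282 ← occupied
  → r_3 = 0.8282
beam 4: φ=0°, α=30°
  dir = (cos 30°, sin 30°) = (0.8660, 0.5000); from cell (8,1)
  next x-line at t=0.9238, next y-line at t=1.0200; Δt_x=1.1547, Δt_y=2.0000
    x: enter (9,1) at t=0.9238 ← occupied
  → r_4 = 0.9238
beam 5: φ=45°, α=75°
  dir = (cos 75°, sin 75°) = (0.2588, 0.9659); from cell (8,1)
  next x-line at t=3.0910, next y-line at t=0.5280; Δt_x=3.8637, Δt_y=1.0353
    y: enter (8,2) at t=0.5280
    y: enter (8,3) at t=1.5633
    y: enter (8,4) at t=2.5985
    x: enter (9,4) at t=3.0910 ← occupied
  → r_5 = 3.0910
beam 6: φ=90°, α=120°
  dir = (cos 120°, sin 120°) = (-0.5000, 0.8660); from cell (8,1)
  next x-line at t=0.4000, next y-line at t=0.5889; Δt_x=2.0000, Δt_y=1.1547
    x: enter (7,1) at t=0.4000
    y: enter (7,2) at t=0.5889 ← occupied
  → r_6 = 0.5889
beam 7: φ=135°, α=165°
  dir = (cos 165°, sin 165°) = (-0.9659, 0.2588); from cell (8,1)
  next x-line at t=0.2071, next y-line at t=1.9705; Δt_x=1.0353, Δt_y=3.8637
    x: enter (7,1) at t=0.2071
    x: enter (6,1) at t=1.2423
    y: enter (6,2) at t=1.9705
    x: enter (5,2) at t=2.2776
    x: enter (4,2) at t=3.3129
    x: enter (3,2) at t=4.3482
    x: enter (2,2) at t=5.3834 ← occupied
  → r_7 = 5.3834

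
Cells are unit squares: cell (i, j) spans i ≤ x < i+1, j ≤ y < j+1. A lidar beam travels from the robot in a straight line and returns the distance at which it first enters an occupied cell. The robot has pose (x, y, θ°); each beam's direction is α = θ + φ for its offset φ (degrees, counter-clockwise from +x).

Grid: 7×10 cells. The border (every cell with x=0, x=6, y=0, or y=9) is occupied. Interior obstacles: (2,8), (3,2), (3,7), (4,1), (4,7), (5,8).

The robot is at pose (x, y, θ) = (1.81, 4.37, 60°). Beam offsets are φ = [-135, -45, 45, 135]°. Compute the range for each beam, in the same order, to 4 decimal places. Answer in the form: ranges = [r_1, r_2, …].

ranges = [3.4889, 4.3378, 3.1296, 0.8386]

beam 1: φ=-135°, α=285°
  direction (0.2588, -0.9659); cell (1,4); t to first gridline: x 0.7341, y 0.3831 (then +3.8637 / +1.0353)
    (1,3) via y @ 0.3831
    (2,3) via x @ 0.7341
    (2,2) via y @ 1.4183
    (2,1) via y @ 2.4536
    (2,0) via y @ 3.4889  # hit
  → r_1 = 3.4889
beam 2: φ=-45°, α=15°
  direction (0.9659, 0.2588); cell (1,4); t to first gridline: x 0.1967, y 2.4341 (then +1.0353 / +3.8637)
    (2,4) via x @ 0.1967
    (3,4) via x @ 1.2320
    (4,4) via x @ 2.2673
    (4,5) via y @ 2.4341
    (5,5) via x @ 3.3025
    (6,5) via x @ 4.3378  # hit
  → r_2 = 4.3378
beam 3: φ=45°, α=105°
  direction (-0.2588, 0.9659); cell (1,4); t to first gridline: x 3.1296, y 0.6522 (then +3.8637 / +1.0353)
    (1,5) via y @ 0.6522
    (1,6) via y @ 1.6875
    (1,7) via y @ 2.7228
    (0,7) via x @ 3.1296  # hit
  → r_3 = 3.1296
beam 4: φ=135°, α=195°
  direction (-0.9659, -0.2588); cell (1,4); t to first gridline: x 0.8386, y 1.4296 (then +1.0353 / +3.8637)
    (0,4) via x @ 0.8386  # hit
  → r_4 = 0.8386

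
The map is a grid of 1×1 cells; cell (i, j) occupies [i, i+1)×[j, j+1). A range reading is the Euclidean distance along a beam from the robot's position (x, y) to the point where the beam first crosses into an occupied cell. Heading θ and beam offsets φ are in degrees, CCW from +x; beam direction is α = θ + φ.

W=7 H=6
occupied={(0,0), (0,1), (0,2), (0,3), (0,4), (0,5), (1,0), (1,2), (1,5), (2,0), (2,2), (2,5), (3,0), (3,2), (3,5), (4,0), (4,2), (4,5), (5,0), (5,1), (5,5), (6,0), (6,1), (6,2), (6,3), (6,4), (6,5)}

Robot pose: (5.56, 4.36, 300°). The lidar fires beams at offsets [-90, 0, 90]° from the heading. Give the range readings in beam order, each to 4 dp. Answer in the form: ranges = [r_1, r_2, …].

ranges = [2.7200, 0.8800, 0.5081]

beam 1: φ=-90°, α=210°
  direction (-0.8660, -0.5000); cell (5,4); t to first gridline: x 0.6466, y 0.7200 (then +1.1547 / +2.0000)
    (4,4) via x @ 0.6466
    (4,3) via y @ 0.7200
    (3,3) via x @ 1.8013
    (3,2) via y @ 2.7200  # hit
  → r_1 = 2.7200
beam 2: φ=0°, α=300°
  direction (0.5000, -0.8660); cell (5,4); t to first gridline: x 0.8800, y 0.4157 (then +2.0000 / +1.1547)
    (5,3) via y @ 0.4157
    (6,3) via x @ 0.8800  # hit
  → r_2 = 0.8800
beam 3: φ=90°, α=30°
  direction (0.8660, 0.5000); cell (5,4); t to first gridline: x 0.5081, y 1.2800 (then +1.1547 / +2.0000)
    (6,4) via x @ 0.5081  # hit
  → r_3 = 0.5081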